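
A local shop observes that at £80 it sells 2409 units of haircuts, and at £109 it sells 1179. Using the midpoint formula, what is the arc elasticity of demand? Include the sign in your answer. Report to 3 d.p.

-2.234

ΔQ = 1179 − 2409 = -1230; ΔP = 109 − 80 = 29.
Midpoints: P̄ = 94.50, Q̄ = 1794.0.
ε = (ΔQ/ΔP)(P̄/Q̄) = (-1230/29)(94.50/1794.0).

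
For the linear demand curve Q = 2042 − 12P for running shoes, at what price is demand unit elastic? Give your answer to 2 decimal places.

85.08

For linear demand Q = a − bP, ε = −bP/(a − bP). |ε| = 1 when bP = a − bP, i.e. P = a/(2b).
P = 2042/(2·12) = 2042/24 = 85.0833.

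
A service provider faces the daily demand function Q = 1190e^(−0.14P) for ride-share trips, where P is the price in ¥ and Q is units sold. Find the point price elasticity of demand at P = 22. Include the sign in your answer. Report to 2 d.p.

At P = 22, Q = 54.692.
dQ/dP = −0.14·1190e^(−0.14P) = −0.14Q = -7.657.
ε = (dQ/dP)(P/Q) = (-7.657)(22/54.692).
|ε| > 1, so demand is elastic at this price.

-3.08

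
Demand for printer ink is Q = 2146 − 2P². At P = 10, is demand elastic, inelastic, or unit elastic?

Q = 1946, dQ/dP = -40.
ε = (dQ/dP)(P/Q) ≈ -0.206.
|ε| = 0.21 < 1.

inelastic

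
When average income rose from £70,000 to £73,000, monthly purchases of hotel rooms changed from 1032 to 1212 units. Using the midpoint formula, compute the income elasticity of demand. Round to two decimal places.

3.82

ΔQ = 180, ΔI = 3000. Midpoints: Ī = 71,500, Q̄ = 1122.0.
ε_I = (ΔQ/ΔI)(Ī/Q̄) = (180/3000)(71500/1122.0).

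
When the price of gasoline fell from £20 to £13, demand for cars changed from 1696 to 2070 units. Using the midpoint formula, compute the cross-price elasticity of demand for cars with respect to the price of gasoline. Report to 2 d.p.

-0.47

ΔQ_x = 2070 − 1696 = 374; ΔP_y = 13 − 20 = -7.
Midpoints: P̄_y = 16.50, Q̄_x = 1883.0.
ε_xy = (ΔQ_x/ΔP_y)(P̄_y/Q̄_x) = (374/-7)(16.50/1883.0).
ε_xy < 0, so the goods are complements.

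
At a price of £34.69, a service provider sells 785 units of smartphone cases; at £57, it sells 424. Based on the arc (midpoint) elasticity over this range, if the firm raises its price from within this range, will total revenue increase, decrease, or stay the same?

Arc ε = (-361/22.31)(45.84/604.5) ≈ -1.227.
|ε| = 1.23 > 1, so demand is elastic. A price rise therefore reduces total revenue.

decrease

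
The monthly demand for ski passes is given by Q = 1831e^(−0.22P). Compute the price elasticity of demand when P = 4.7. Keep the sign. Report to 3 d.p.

At P = 4.7, Q = 651.070.
dQ/dP = −0.22·1831e^(−0.22P) = −0.22Q = -143.235.
ε = (dQ/dP)(P/Q) = (-143.235)(4.7/651.070).

-1.034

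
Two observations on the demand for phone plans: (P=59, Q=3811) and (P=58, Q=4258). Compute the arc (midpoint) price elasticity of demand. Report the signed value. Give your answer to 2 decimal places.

ΔQ = 4258 − 3811 = 447; ΔP = 58 − 59 = -1.
Midpoints: P̄ = 58.50, Q̄ = 4034.5.
ε = (ΔQ/ΔP)(P̄/Q̄) = (447/-1)(58.50/4034.5).

-6.48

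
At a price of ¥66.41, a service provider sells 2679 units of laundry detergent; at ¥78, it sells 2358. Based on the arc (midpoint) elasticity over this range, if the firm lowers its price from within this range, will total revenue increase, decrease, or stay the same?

decrease

Arc ε = (-321/11.59)(72.20/2518.5) ≈ -0.794.
|ε| = 0.79 < 1, so demand is inelastic. A price cut therefore reduces total revenue.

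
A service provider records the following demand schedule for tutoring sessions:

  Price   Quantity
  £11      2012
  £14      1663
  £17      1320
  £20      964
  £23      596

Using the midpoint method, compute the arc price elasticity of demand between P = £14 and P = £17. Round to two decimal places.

-1.19

At P = 14, Q = 1663; at P = 17, Q = 1320.
ΔQ = -343, ΔP = 3. Midpoints: P̄ = 15.50, Q̄ = 1491.5.
ε = (ΔQ/ΔP)(P̄/Q̄) = (-343/3)(15.50/1491.5).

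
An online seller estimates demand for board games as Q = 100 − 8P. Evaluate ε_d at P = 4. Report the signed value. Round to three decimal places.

-0.471

At P = 4, Q = 68.
dQ/dP = −8.
ε = (dQ/dP)(P/Q) = (-8)(4/68).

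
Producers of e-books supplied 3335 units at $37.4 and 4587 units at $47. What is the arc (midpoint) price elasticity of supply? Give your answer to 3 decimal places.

1.389

ΔQ = 4587 − 3335 = 1252; ΔP = 47 − 37.4 = 9.6.
Midpoints: P̄ = 42.20, Q̄ = 3961.0.
ε_s = (ΔQ/ΔP)(P̄/Q̄) = (1252/9.6)(42.20/3961.0).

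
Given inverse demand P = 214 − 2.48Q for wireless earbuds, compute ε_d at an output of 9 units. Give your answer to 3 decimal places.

At Q = 9, P = 214 − 2.48(9) = 191.68.
dP/dQ = −2.48, so dQ/dP = 1/(−2.48) = -0.403.
ε = (dQ/dP)(P/Q) = (-0.403)(191.68/9).

-8.588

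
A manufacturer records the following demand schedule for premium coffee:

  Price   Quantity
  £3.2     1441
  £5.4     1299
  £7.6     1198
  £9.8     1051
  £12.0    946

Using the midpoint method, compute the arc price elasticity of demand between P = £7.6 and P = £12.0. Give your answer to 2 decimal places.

At P = 7.6, Q = 1198; at P = 12.0, Q = 946.
ΔQ = -252, ΔP = 4.4. Midpoints: P̄ = 9.80, Q̄ = 1072.0.
ε = (ΔQ/ΔP)(P̄/Q̄) = (-252/4.4)(9.80/1072.0).

-0.52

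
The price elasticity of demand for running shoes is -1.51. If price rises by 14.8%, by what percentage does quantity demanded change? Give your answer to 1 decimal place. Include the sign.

%ΔQ ≈ ε × %ΔP = (-1.51)(14.8%) = -22.35%.

-22.3%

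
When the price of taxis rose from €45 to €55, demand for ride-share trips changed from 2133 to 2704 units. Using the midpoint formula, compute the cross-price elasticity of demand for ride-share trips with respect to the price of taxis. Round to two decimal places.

ΔQ_x = 2704 − 2133 = 571; ΔP_y = 55 − 45 = 10.
Midpoints: P̄_y = 50.00, Q̄_x = 2418.5.
ε_xy = (ΔQ_x/ΔP_y)(P̄_y/Q̄_x) = (571/10)(50.00/2418.5).
ε_xy > 0, so the goods are substitutes.

1.18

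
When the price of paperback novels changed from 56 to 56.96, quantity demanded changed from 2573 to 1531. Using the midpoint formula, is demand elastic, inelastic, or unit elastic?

Arc ε ≈ -29.875.
|ε| = 29.88 > 1.

elastic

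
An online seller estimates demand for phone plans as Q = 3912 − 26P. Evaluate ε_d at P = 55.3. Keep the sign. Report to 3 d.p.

-0.581

At P = 55.3, Q = 2474.200.
dQ/dP = −26.
ε = (dQ/dP)(P/Q) = (-26)(55.3/2474.200).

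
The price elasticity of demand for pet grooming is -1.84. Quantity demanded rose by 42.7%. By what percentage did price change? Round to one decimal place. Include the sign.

-23.2%

%ΔP ≈ %ΔQ / ε = (42.7%)/(-1.84) = -23.21%.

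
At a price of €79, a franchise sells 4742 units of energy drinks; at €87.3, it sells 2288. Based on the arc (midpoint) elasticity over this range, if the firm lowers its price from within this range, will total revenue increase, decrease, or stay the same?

increase

Arc ε = (-2454/8.3)(83.15/3515.0) ≈ -6.994.
|ε| = 6.99 > 1, so demand is elastic. A price cut therefore raises total revenue.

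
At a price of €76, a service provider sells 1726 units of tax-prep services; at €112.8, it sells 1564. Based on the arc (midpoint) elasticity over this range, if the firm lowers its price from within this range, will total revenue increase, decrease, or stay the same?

Arc ε = (-162/36.8)(94.40/1645.0) ≈ -0.253.
|ε| = 0.25 < 1, so demand is inelastic. A price cut therefore reduces total revenue.

decrease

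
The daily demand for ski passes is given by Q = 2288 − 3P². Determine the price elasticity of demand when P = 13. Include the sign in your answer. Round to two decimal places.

-0.57

At P = 13, Q = 1781.
dQ/dP = −6P = -78.
ε = (dQ/dP)(P/Q) = (-78)(13/1781).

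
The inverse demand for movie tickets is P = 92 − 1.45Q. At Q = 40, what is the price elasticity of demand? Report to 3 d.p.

At Q = 40, P = 92 − 1.45(40) = 34.00.
dP/dQ = −1.45, so dQ/dP = 1/(−1.45) = -0.690.
ε = (dQ/dP)(P/Q) = (-0.690)(34.00/40).

-0.586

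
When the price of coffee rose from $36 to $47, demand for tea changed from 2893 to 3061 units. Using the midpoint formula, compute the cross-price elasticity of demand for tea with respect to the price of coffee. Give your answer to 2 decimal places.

ΔQ_x = 3061 − 2893 = 168; ΔP_y = 47 − 36 = 11.
Midpoints: P̄_y = 41.50, Q̄_x = 2977.0.
ε_xy = (ΔQ_x/ΔP_y)(P̄_y/Q̄_x) = (168/11)(41.50/2977.0).

0.21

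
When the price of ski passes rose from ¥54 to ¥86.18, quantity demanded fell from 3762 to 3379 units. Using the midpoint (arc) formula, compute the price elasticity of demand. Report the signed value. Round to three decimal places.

ΔQ = 3379 − 3762 = -383; ΔP = 86.18 − 54 = 32.18.
Midpoints: P̄ = 70.09, Q̄ = 3570.5.
ε = (ΔQ/ΔP)(P̄/Q̄) = (-383/32.18)(70.09/3570.5).

-0.234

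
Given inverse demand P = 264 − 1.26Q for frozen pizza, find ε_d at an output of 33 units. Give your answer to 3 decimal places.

-5.349

At Q = 33, P = 264 − 1.26(33) = 222.42.
dP/dQ = −1.26, so dQ/dP = 1/(−1.26) = -0.794.
ε = (dQ/dP)(P/Q) = (-0.794)(222.42/33).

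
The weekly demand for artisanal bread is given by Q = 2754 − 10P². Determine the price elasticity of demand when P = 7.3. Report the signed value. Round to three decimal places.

At P = 7.3, Q = 2221.100.
dQ/dP = −20P = -146.
ε = (dQ/dP)(P/Q) = (-146)(7.3/2221.100).
|ε| < 1, so demand is inelastic at this price.

-0.480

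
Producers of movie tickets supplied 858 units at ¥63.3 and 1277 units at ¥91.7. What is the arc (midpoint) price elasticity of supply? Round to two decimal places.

1.07

ΔQ = 1277 − 858 = 419; ΔP = 91.7 − 63.3 = 28.4.
Midpoints: P̄ = 77.50, Q̄ = 1067.5.
ε_s = (ΔQ/ΔP)(P̄/Q̄) = (419/28.4)(77.50/1067.5).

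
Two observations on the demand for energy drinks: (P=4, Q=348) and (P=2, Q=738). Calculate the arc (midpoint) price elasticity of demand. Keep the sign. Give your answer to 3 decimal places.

-1.077

ΔQ = 738 − 348 = 390; ΔP = 2 − 4 = -2.
Midpoints: P̄ = 3.00, Q̄ = 543.0.
ε = (ΔQ/ΔP)(P̄/Q̄) = (390/-2)(3.00/543.0).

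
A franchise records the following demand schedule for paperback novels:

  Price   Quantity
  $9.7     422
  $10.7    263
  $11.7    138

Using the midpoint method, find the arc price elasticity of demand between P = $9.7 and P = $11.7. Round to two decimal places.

-5.43

At P = 9.7, Q = 422; at P = 11.7, Q = 138.
ΔQ = -284, ΔP = 2.0. Midpoints: P̄ = 10.70, Q̄ = 280.0.
ε = (ΔQ/ΔP)(P̄/Q̄) = (-284/2.0)(10.70/280.0).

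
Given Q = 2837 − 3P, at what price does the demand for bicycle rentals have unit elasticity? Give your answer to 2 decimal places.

472.83

For linear demand Q = a − bP, ε = −bP/(a − bP). |ε| = 1 when bP = a − bP, i.e. P = a/(2b).
P = 2837/(2·3) = 2837/6 = 472.8333.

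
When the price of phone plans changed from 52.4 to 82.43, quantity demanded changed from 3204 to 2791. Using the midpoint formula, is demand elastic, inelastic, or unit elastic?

Arc ε ≈ -0.309.
|ε| = 0.31 < 1.

inelastic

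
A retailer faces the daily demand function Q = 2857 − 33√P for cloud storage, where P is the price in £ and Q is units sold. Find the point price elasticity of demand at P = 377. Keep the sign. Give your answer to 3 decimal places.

-0.145

At P = 377, Q = 2216.256.
dQ/dP = −33/(2√P) = -0.850.
ε = (dQ/dP)(P/Q) = (-0.850)(377/2216.256).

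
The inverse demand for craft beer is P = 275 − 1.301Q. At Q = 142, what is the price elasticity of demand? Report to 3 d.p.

At Q = 142, P = 275 − 1.301(142) = 90.26.
dP/dQ = −1.301, so dQ/dP = 1/(−1.301) = -0.769.
ε = (dQ/dP)(P/Q) = (-0.769)(90.26/142).

-0.489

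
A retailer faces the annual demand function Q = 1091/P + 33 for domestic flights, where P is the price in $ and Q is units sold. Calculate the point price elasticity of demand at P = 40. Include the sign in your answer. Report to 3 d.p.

-0.453

At P = 40, Q = 60.275.
dQ/dP = −1091/P² = -0.682.
ε = (dQ/dP)(P/Q) = (-0.682)(40/60.275).
|ε| < 1, so demand is inelastic at this price.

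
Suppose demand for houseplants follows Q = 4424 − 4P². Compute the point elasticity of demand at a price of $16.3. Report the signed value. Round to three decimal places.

-0.632

At P = 16.3, Q = 3361.240.
dQ/dP = −8P = -130.400.
ε = (dQ/dP)(P/Q) = (-130.400)(16.3/3361.240).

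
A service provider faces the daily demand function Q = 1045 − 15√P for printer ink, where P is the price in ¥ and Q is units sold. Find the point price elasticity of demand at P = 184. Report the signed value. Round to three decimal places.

At P = 184, Q = 841.530.
dQ/dP = −15/(2√P) = -0.553.
ε = (dQ/dP)(P/Q) = (-0.553)(184/841.530).

-0.121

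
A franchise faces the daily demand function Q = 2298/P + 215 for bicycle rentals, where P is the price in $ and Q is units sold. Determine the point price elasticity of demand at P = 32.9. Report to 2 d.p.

-0.25

At P = 32.9, Q = 284.848.
dQ/dP = −2298/P² = -2.123.
ε = (dQ/dP)(P/Q) = (-2.123)(32.9/284.848).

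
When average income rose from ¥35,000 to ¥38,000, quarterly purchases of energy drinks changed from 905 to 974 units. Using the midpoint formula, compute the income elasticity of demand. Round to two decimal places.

0.89

ΔQ = 69, ΔI = 3000. Midpoints: Ī = 36,500, Q̄ = 939.5.
ε_I = (ΔQ/ΔI)(Ī/Q̄) = (69/3000)(36500/939.5).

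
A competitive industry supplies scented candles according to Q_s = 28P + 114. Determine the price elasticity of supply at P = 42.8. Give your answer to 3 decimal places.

At P = 42.8, Q_s = 1312.40.
dQ_s/dP = 28.
ε_s = (dQ_s/dP)(P/Q_s) = (28)(42.8/1312.40).

0.913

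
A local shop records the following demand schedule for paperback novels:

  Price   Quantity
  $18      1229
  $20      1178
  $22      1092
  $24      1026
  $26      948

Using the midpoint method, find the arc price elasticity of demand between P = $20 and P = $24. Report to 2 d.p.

-0.76

At P = 20, Q = 1178; at P = 24, Q = 1026.
ΔQ = -152, ΔP = 4. Midpoints: P̄ = 22.00, Q̄ = 1102.0.
ε = (ΔQ/ΔP)(P̄/Q̄) = (-152/4)(22.00/1102.0).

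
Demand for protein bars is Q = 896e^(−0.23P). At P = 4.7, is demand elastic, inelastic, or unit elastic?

elastic

Q = 303.973, dQ/dP = -69.914.
ε = (dQ/dP)(P/Q) ≈ -1.081.
|ε| = 1.08 > 1.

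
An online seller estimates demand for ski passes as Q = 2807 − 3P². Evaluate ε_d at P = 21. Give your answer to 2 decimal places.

At P = 21, Q = 1484.
dQ/dP = −6P = -126.
ε = (dQ/dP)(P/Q) = (-126)(21/1484).

-1.78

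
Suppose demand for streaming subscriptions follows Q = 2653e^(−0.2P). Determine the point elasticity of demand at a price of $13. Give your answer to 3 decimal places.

At P = 13, Q = 197.048.
dQ/dP = −0.2·2653e^(−0.2P) = −0.2Q = -39.410.
ε = (dQ/dP)(P/Q) = (-39.410)(13/197.048).

-2.600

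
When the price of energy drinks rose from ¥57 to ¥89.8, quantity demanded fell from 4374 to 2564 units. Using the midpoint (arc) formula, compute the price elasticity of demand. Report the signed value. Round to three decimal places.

ΔQ = 2564 − 4374 = -1810; ΔP = 89.8 − 57 = 32.8.
Midpoints: P̄ = 73.40, Q̄ = 3469.0.
ε = (ΔQ/ΔP)(P̄/Q̄) = (-1810/32.8)(73.40/3469.0).

-1.168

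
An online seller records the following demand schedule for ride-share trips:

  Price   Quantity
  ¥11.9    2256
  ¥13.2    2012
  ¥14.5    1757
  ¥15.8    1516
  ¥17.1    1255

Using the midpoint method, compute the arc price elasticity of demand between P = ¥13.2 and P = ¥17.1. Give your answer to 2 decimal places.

-1.80

At P = 13.2, Q = 2012; at P = 17.1, Q = 1255.
ΔQ = -757, ΔP = 3.9. Midpoints: P̄ = 15.15, Q̄ = 1633.5.
ε = (ΔQ/ΔP)(P̄/Q̄) = (-757/3.9)(15.15/1633.5).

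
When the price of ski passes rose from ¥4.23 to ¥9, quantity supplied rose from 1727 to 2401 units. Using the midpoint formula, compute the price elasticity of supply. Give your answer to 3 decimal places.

ΔQ = 2401 − 1727 = 674; ΔP = 9 − 4.23 = 4.77.
Midpoints: P̄ = 6.62, Q̄ = 2064.0.
ε_s = (ΔQ/ΔP)(P̄/Q̄) = (674/4.77)(6.62/2064.0).

0.453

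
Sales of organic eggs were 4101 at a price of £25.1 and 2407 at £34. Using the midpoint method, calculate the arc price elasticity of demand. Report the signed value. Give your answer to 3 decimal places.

ΔQ = 2407 − 4101 = -1694; ΔP = 34 − 25.1 = 8.9.
Midpoints: P̄ = 29.55, Q̄ = 3254.0.
ε = (ΔQ/ΔP)(P̄/Q̄) = (-1694/8.9)(29.55/3254.0).

-1.728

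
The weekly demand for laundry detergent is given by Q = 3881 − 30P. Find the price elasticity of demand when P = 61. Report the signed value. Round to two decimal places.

At P = 61, Q = 2051.
dQ/dP = −30.
ε = (dQ/dP)(P/Q) = (-30)(61/2051).

-0.89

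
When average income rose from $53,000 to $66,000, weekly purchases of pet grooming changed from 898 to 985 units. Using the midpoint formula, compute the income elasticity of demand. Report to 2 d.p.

0.42

ΔQ = 87, ΔI = 13000. Midpoints: Ī = 59,500, Q̄ = 941.5.
ε_I = (ΔQ/ΔI)(Ī/Q̄) = (87/13000)(59500/941.5).
ε_I > 0, so the good is normal.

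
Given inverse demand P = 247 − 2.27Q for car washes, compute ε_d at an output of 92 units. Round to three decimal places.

-0.183

At Q = 92, P = 247 − 2.27(92) = 38.16.
dP/dQ = −2.27, so dQ/dP = 1/(−2.27) = -0.441.
ε = (dQ/dP)(P/Q) = (-0.441)(38.16/92).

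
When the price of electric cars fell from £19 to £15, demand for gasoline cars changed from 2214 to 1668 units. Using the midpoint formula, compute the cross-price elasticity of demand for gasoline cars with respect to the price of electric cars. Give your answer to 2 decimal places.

1.20

ΔQ_x = 1668 − 2214 = -546; ΔP_y = 15 − 19 = -4.
Midpoints: P̄_y = 17.00, Q̄_x = 1941.0.
ε_xy = (ΔQ_x/ΔP_y)(P̄_y/Q̄_x) = (-546/-4)(17.00/1941.0).
ε_xy > 0, so the goods are substitutes.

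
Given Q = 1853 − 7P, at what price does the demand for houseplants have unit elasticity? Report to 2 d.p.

For linear demand Q = a − bP, ε = −bP/(a − bP). |ε| = 1 when bP = a − bP, i.e. P = a/(2b).
P = 1853/(2·7) = 1853/14 = 132.3571.

132.36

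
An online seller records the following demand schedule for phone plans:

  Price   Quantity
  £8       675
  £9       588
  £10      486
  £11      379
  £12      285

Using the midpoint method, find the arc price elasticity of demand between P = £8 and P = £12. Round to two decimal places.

At P = 8, Q = 675; at P = 12, Q = 285.
ΔQ = -390, ΔP = 4. Midpoints: P̄ = 10.00, Q̄ = 480.0.
ε = (ΔQ/ΔP)(P̄/Q̄) = (-390/4)(10.00/480.0).

-2.03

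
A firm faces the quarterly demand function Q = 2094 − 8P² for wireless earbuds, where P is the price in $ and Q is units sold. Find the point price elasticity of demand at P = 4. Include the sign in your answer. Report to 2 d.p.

-0.13

At P = 4, Q = 1966.
dQ/dP = −16P = -64.
ε = (dQ/dP)(P/Q) = (-64)(4/1966).
|ε| < 1, so demand is inelastic at this price.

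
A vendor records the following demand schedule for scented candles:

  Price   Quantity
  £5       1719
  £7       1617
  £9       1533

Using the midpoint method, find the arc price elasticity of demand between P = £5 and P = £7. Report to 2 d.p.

At P = 5, Q = 1719; at P = 7, Q = 1617.
ΔQ = -102, ΔP = 2. Midpoints: P̄ = 6.00, Q̄ = 1668.0.
ε = (ΔQ/ΔP)(P̄/Q̄) = (-102/2)(6.00/1668.0).

-0.18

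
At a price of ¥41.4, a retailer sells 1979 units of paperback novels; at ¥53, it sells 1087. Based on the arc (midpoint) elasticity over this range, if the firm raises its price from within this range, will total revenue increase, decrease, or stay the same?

Arc ε = (-892/11.6)(47.20/1533.0) ≈ -2.368.
|ε| = 2.37 > 1, so demand is elastic. A price rise therefore reduces total revenue.

decrease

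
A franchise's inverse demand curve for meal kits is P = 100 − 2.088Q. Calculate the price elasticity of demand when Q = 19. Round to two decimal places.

At Q = 19, P = 100 − 2.088(19) = 60.33.
dP/dQ = −2.088, so dQ/dP = 1/(−2.088) = -0.479.
ε = (dQ/dP)(P/Q) = (-0.479)(60.33/19).

-1.52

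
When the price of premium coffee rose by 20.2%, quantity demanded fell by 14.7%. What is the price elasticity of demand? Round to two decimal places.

-0.73

ε = %ΔQ / %ΔP = (-14.7)/(20.2) = -0.728.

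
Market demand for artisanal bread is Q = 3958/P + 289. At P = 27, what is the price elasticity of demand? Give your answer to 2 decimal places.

At P = 27, Q = 435.593.
dQ/dP = −3958/P² = -5.429.
ε = (dQ/dP)(P/Q) = (-5.429)(27/435.593).
|ε| < 1, so demand is inelastic at this price.

-0.34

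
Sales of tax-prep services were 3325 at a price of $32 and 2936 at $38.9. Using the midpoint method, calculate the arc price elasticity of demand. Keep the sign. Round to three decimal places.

ΔQ = 2936 − 3325 = -389; ΔP = 38.9 − 32 = 6.9.
Midpoints: P̄ = 35.45, Q̄ = 3130.5.
ε = (ΔQ/ΔP)(P̄/Q̄) = (-389/6.9)(35.45/3130.5).

-0.638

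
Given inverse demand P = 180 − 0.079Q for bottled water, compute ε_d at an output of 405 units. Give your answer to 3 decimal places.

-4.626

At Q = 405, P = 180 − 0.079(405) = 148.00.
dP/dQ = −0.079, so dQ/dP = 1/(−0.079) = -12.658.
ε = (dQ/dP)(P/Q) = (-12.658)(148.00/405).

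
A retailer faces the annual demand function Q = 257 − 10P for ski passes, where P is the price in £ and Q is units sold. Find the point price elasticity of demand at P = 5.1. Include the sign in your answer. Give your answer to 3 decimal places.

-0.248

At P = 5.1, Q = 206.
dQ/dP = −10.
ε = (dQ/dP)(P/Q) = (-10)(5.1/206).
|ε| < 1, so demand is inelastic at this price.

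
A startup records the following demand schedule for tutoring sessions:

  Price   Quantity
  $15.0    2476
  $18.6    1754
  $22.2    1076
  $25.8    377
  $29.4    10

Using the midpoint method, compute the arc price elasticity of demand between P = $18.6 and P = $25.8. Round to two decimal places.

-3.98

At P = 18.6, Q = 1754; at P = 25.8, Q = 377.
ΔQ = -1377, ΔP = 7.2. Midpoints: P̄ = 22.20, Q̄ = 1065.5.
ε = (ΔQ/ΔP)(P̄/Q̄) = (-1377/7.2)(22.20/1065.5).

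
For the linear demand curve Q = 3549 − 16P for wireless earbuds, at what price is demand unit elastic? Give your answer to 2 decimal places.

For linear demand Q = a − bP, ε = −bP/(a − bP). |ε| = 1 when bP = a − bP, i.e. P = a/(2b).
P = 3549/(2·16) = 3549/32 = 110.9062.

110.91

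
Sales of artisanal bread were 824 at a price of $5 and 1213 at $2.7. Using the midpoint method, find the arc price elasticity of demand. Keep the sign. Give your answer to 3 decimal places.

-0.639

ΔQ = 1213 − 824 = 389; ΔP = 2.7 − 5 = -2.3.
Midpoints: P̄ = 3.85, Q̄ = 1018.5.
ε = (ΔQ/ΔP)(P̄/Q̄) = (389/-2.3)(3.85/1018.5).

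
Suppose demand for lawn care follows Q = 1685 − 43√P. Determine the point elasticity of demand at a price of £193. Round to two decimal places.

At P = 193, Q = 1087.625.
dQ/dP = −43/(2√P) = -1.548.
ε = (dQ/dP)(P/Q) = (-1.548)(193/1087.625).

-0.27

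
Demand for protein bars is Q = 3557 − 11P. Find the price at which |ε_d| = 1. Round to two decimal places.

161.68

For linear demand Q = a − bP, ε = −bP/(a − bP). |ε| = 1 when bP = a − bP, i.e. P = a/(2b).
P = 3557/(2·11) = 3557/22 = 161.6818.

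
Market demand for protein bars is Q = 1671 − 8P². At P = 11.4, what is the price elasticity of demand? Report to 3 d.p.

At P = 11.4, Q = 631.320.
dQ/dP = −16P = -182.400.
ε = (dQ/dP)(P/Q) = (-182.400)(11.4/631.320).
|ε| > 1, so demand is elastic at this price.

-3.294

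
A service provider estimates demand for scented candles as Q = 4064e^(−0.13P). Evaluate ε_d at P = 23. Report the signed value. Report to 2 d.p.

-2.99

At P = 23, Q = 204.368.
dQ/dP = −0.13·4064e^(−0.13P) = −0.13Q = -26.568.
ε = (dQ/dP)(P/Q) = (-26.568)(23/204.368).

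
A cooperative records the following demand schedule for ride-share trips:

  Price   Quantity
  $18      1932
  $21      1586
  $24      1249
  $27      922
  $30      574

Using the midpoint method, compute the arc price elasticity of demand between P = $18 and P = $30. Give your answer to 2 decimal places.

At P = 18, Q = 1932; at P = 30, Q = 574.
ΔQ = -1358, ΔP = 12. Midpoints: P̄ = 24.00, Q̄ = 1253.0.
ε = (ΔQ/ΔP)(P̄/Q̄) = (-1358/12)(24.00/1253.0).

-2.17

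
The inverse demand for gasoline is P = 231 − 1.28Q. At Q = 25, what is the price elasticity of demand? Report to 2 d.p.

-6.22

At Q = 25, P = 231 − 1.28(25) = 199.00.
dP/dQ = −1.28, so dQ/dP = 1/(−1.28) = -0.781.
ε = (dQ/dP)(P/Q) = (-0.781)(199.00/25).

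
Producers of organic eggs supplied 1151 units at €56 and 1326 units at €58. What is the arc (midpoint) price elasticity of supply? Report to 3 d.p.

ΔQ = 1326 − 1151 = 175; ΔP = 58 − 56 = 2.
Midpoints: P̄ = 57.00, Q̄ = 1238.5.
ε_s = (ΔQ/ΔP)(P̄/Q̄) = (175/2)(57.00/1238.5).

4.027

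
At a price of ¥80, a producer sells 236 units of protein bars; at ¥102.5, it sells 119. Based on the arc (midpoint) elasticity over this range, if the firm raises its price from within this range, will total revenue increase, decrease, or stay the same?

Arc ε = (-117/22.5)(91.25/177.5) ≈ -2.673.
|ε| = 2.67 > 1, so demand is elastic. A price rise therefore reduces total revenue.

decrease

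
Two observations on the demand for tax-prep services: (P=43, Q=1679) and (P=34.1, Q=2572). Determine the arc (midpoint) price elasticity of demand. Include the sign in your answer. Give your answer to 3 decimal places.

-1.820

ΔQ = 2572 − 1679 = 893; ΔP = 34.1 − 43 = -8.9.
Midpoints: P̄ = 38.55, Q̄ = 2125.5.
ε = (ΔQ/ΔP)(P̄/Q̄) = (893/-8.9)(38.55/2125.5).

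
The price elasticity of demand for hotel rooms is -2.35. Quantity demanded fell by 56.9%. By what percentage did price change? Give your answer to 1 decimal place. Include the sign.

24.2%

%ΔP ≈ %ΔQ / ε = (-56.9%)/(-2.35) = 24.21%.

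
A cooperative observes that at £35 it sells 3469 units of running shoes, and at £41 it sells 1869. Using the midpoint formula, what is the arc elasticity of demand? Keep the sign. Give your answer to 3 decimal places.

ΔQ = 1869 − 3469 = -1600; ΔP = 41 − 35 = 6.
Midpoints: P̄ = 38.00, Q̄ = 2669.0.
ε = (ΔQ/ΔP)(P̄/Q̄) = (-1600/6)(38.00/2669.0).

-3.797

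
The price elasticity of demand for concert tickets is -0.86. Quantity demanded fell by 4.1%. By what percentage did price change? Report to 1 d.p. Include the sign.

%ΔP ≈ %ΔQ / ε = (-4.1%)/(-0.86) = 4.77%.

4.8%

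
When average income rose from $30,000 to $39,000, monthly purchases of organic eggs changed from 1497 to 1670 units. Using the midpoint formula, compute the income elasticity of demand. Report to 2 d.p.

ΔQ = 173, ΔI = 9000. Midpoints: Ī = 34,500, Q̄ = 1583.5.
ε_I = (ΔQ/ΔI)(Ī/Q̄) = (173/9000)(34500/1583.5).

0.42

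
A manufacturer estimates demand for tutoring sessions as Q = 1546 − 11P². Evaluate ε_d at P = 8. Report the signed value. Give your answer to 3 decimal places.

-1.672

At P = 8, Q = 842.
dQ/dP = −22P = -176.
ε = (dQ/dP)(P/Q) = (-176)(8/842).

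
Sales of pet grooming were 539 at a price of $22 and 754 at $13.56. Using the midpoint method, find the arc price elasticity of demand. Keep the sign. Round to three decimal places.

-0.701

ΔQ = 754 − 539 = 215; ΔP = 13.56 − 22 = -8.44.
Midpoints: P̄ = 17.78, Q̄ = 646.5.
ε = (ΔQ/ΔP)(P̄/Q̄) = (215/-8.44)(17.78/646.5).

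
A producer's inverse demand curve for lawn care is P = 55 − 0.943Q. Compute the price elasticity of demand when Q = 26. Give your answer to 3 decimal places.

-1.243

At Q = 26, P = 55 − 0.943(26) = 30.48.
dP/dQ = −0.943, so dQ/dP = 1/(−0.943) = -1.060.
ε = (dQ/dP)(P/Q) = (-1.060)(30.48/26).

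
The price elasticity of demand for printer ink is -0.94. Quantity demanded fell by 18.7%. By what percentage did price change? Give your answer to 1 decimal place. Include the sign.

%ΔP ≈ %ΔQ / ε = (-18.7%)/(-0.94) = 19.89%.

19.9%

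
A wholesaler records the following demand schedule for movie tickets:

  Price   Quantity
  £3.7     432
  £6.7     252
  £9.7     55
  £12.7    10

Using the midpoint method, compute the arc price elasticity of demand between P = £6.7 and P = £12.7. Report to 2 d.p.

-2.99

At P = 6.7, Q = 252; at P = 12.7, Q = 10.
ΔQ = -242, ΔP = 6.0. Midpoints: P̄ = 9.70, Q̄ = 131.0.
ε = (ΔQ/ΔP)(P̄/Q̄) = (-242/6.0)(9.70/131.0).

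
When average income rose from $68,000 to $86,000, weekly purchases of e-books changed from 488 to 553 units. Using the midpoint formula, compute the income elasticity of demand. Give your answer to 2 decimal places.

0.53

ΔQ = 65, ΔI = 18000. Midpoints: Ī = 77,000, Q̄ = 520.5.
ε_I = (ΔQ/ΔI)(Ī/Q̄) = (65/18000)(77000/520.5).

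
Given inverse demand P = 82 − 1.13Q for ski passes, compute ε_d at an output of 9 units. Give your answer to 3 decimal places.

-7.063

At Q = 9, P = 82 − 1.13(9) = 71.83.
dP/dQ = −1.13, so dQ/dP = 1/(−1.13) = -0.885.
ε = (dQ/dP)(P/Q) = (-0.885)(71.83/9).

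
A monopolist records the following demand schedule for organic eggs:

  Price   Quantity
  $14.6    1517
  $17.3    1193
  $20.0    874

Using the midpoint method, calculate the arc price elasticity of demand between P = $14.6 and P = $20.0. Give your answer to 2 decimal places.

-1.72

At P = 14.6, Q = 1517; at P = 20.0, Q = 874.
ΔQ = -643, ΔP = 5.4. Midpoints: P̄ = 17.30, Q̄ = 1195.5.
ε = (ΔQ/ΔP)(P̄/Q̄) = (-643/5.4)(17.30/1195.5).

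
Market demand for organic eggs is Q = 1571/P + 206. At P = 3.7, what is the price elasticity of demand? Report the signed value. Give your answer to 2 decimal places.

-0.67

At P = 3.7, Q = 630.595.
dQ/dP = −1571/P² = -114.755.
ε = (dQ/dP)(P/Q) = (-114.755)(3.7/630.595).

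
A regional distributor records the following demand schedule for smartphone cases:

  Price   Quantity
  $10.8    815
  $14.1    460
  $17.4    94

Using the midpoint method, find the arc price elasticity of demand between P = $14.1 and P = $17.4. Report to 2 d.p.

-6.31

At P = 14.1, Q = 460; at P = 17.4, Q = 94.
ΔQ = -366, ΔP = 3.3. Midpoints: P̄ = 15.75, Q̄ = 277.0.
ε = (ΔQ/ΔP)(P̄/Q̄) = (-366/3.3)(15.75/277.0).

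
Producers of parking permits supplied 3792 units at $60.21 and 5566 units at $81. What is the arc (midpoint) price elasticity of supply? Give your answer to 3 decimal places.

1.288

ΔQ = 5566 − 3792 = 1774; ΔP = 81 − 60.21 = 20.79.
Midpoints: P̄ = 70.61, Q̄ = 4679.0.
ε_s = (ΔQ/ΔP)(P̄/Q̄) = (1774/20.79)(70.61/4679.0).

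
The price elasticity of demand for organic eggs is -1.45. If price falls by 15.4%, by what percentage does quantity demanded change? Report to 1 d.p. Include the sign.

%ΔQ ≈ ε × %ΔP = (-1.45)(-15.4%) = 22.33%.

22.3%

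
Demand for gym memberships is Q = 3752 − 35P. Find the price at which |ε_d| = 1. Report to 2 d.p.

For linear demand Q = a − bP, ε = −bP/(a − bP). |ε| = 1 when bP = a − bP, i.e. P = a/(2b).
P = 3752/(2·35) = 3752/70 = 53.6000.

53.60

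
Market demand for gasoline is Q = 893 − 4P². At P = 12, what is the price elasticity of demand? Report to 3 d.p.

-3.634

At P = 12, Q = 317.
dQ/dP = −8P = -96.
ε = (dQ/dP)(P/Q) = (-96)(12/317).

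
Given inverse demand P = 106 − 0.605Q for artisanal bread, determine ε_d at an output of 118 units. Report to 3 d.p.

At Q = 118, P = 106 − 0.605(118) = 34.61.
dP/dQ = −0.605, so dQ/dP = 1/(−0.605) = -1.653.
ε = (dQ/dP)(P/Q) = (-1.653)(34.61/118).

-0.485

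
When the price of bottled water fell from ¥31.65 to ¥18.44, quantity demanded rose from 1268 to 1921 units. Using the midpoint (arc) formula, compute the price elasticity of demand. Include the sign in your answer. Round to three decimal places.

ΔQ = 1921 − 1268 = 653; ΔP = 18.44 − 31.65 = -13.21.
Midpoints: P̄ = 25.05, Q̄ = 1594.5.
ε = (ΔQ/ΔP)(P̄/Q̄) = (653/-13.21)(25.05/1594.5).

-0.776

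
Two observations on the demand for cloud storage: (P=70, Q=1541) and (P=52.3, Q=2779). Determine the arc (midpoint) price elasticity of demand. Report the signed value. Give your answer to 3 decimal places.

-1.980

ΔQ = 2779 − 1541 = 1238; ΔP = 52.3 − 70 = -17.7.
Midpoints: P̄ = 61.15, Q̄ = 2160.0.
ε = (ΔQ/ΔP)(P̄/Q̄) = (1238/-17.7)(61.15/2160.0).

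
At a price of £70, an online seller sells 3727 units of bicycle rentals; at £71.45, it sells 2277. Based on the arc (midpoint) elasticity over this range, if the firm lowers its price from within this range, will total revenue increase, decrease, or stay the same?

increase

Arc ε = (-1450/1.45)(70.72/3002.0) ≈ -23.559.
|ε| = 23.56 > 1, so demand is elastic. A price cut therefore raises total revenue.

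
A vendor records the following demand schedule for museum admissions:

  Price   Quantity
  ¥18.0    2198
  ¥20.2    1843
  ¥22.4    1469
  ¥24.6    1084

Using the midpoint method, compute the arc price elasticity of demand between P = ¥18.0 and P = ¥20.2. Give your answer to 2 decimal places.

At P = 18.0, Q = 2198; at P = 20.2, Q = 1843.
ΔQ = -355, ΔP = 2.2. Midpoints: P̄ = 19.10, Q̄ = 2020.5.
ε = (ΔQ/ΔP)(P̄/Q̄) = (-355/2.2)(19.10/2020.5).

-1.53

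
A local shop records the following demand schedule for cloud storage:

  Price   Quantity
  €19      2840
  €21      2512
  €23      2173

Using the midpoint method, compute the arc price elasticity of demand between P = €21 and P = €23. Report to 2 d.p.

At P = 21, Q = 2512; at P = 23, Q = 2173.
ΔQ = -339, ΔP = 2. Midpoints: P̄ = 22.00, Q̄ = 2342.5.
ε = (ΔQ/ΔP)(P̄/Q̄) = (-339/2)(22.00/2342.5).

-1.59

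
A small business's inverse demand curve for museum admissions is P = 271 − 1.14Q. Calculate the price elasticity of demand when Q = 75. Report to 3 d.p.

-2.170

At Q = 75, P = 271 − 1.14(75) = 185.50.
dP/dQ = −1.14, so dQ/dP = 1/(−1.14) = -0.877.
ε = (dQ/dP)(P/Q) = (-0.877)(185.50/75).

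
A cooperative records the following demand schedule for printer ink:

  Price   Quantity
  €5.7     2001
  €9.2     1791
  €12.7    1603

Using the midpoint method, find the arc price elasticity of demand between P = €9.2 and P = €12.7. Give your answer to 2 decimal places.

-0.35

At P = 9.2, Q = 1791; at P = 12.7, Q = 1603.
ΔQ = -188, ΔP = 3.5. Midpoints: P̄ = 10.95, Q̄ = 1697.0.
ε = (ΔQ/ΔP)(P̄/Q̄) = (-188/3.5)(10.95/1697.0).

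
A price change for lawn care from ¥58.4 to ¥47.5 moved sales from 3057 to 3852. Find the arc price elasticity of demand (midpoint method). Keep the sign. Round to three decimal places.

ΔQ = 3852 − 3057 = 795; ΔP = 47.5 − 58.4 = -10.9.
Midpoints: P̄ = 52.95, Q̄ = 3454.5.
ε = (ΔQ/ΔP)(P̄/Q̄) = (795/-10.9)(52.95/3454.5).

-1.118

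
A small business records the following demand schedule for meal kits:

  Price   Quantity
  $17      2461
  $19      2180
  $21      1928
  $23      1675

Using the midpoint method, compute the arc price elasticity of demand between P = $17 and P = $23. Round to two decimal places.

At P = 17, Q = 2461; at P = 23, Q = 1675.
ΔQ = -786, ΔP = 6. Midpoints: P̄ = 20.00, Q̄ = 2068.0.
ε = (ΔQ/ΔP)(P̄/Q̄) = (-786/6)(20.00/2068.0).

-1.27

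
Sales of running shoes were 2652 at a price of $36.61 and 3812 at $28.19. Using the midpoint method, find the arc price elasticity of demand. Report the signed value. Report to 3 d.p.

-1.381

ΔQ = 3812 − 2652 = 1160; ΔP = 28.19 − 36.61 = -8.42.
Midpoints: P̄ = 32.40, Q̄ = 3232.0.
ε = (ΔQ/ΔP)(P̄/Q̄) = (1160/-8.42)(32.40/3232.0).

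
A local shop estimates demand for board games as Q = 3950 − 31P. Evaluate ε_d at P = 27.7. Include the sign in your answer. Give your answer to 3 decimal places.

-0.278

At P = 27.7, Q = 3091.300.
dQ/dP = −31.
ε = (dQ/dP)(P/Q) = (-31)(27.7/3091.300).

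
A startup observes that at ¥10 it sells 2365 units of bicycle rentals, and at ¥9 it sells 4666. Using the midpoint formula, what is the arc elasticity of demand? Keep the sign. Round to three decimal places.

-6.218

ΔQ = 4666 − 2365 = 2301; ΔP = 9 − 10 = -1.
Midpoints: P̄ = 9.50, Q̄ = 3515.5.
ε = (ΔQ/ΔP)(P̄/Q̄) = (2301/-1)(9.50/3515.5).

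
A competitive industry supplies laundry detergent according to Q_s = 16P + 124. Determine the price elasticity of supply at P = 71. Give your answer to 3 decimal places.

At P = 71, Q_s = 1260.
dQ_s/dP = 16.
ε_s = (dQ_s/dP)(P/Q_s) = (16)(71/1260).

0.902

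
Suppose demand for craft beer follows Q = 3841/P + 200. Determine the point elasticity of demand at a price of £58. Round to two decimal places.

At P = 58, Q = 266.224.
dQ/dP = −3841/P² = -1.142.
ε = (dQ/dP)(P/Q) = (-1.142)(58/266.224).
|ε| < 1, so demand is inelastic at this price.

-0.25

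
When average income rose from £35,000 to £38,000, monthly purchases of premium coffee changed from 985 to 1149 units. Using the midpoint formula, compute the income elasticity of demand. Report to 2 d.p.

ΔQ = 164, ΔI = 3000. Midpoints: Ī = 36,500, Q̄ = 1067.0.
ε_I = (ΔQ/ΔI)(Ī/Q̄) = (164/3000)(36500/1067.0).

1.87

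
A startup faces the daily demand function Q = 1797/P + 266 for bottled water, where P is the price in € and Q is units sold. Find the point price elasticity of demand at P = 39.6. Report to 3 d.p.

At P = 39.6, Q = 311.379.
dQ/dP = −1797/P² = -1.146.
ε = (dQ/dP)(P/Q) = (-1.146)(39.6/311.379).

-0.146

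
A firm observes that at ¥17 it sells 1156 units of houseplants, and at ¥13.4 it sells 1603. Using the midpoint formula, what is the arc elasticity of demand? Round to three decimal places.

ΔQ = 1603 − 1156 = 447; ΔP = 13.4 − 17 = -3.6.
Midpoints: P̄ = 15.20, Q̄ = 1379.5.
ε = (ΔQ/ΔP)(P̄/Q̄) = (447/-3.6)(15.20/1379.5).

-1.368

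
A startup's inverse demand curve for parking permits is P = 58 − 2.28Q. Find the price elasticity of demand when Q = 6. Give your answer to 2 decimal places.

-3.24

At Q = 6, P = 58 − 2.28(6) = 44.32.
dP/dQ = −2.28, so dQ/dP = 1/(−2.28) = -0.439.
ε = (dQ/dP)(P/Q) = (-0.439)(44.32/6).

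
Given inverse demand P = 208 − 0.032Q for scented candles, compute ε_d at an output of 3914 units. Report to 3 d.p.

-0.661

At Q = 3914, P = 208 − 0.032(3914) = 82.75.
dP/dQ = −0.032, so dQ/dP = 1/(−0.032) = -31.250.
ε = (dQ/dP)(P/Q) = (-31.250)(82.75/3914).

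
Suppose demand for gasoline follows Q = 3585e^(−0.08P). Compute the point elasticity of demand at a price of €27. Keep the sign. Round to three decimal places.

At P = 27, Q = 413.441.
dQ/dP = −0.08·3585e^(−0.08P) = −0.08Q = -33.075.
ε = (dQ/dP)(P/Q) = (-33.075)(27/413.441).
|ε| > 1, so demand is elastic at this price.

-2.160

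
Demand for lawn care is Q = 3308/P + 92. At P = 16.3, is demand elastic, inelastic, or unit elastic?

Q = 294.945, dQ/dP = -12.451.
ε = (dQ/dP)(P/Q) ≈ -0.688.
|ε| = 0.69 < 1.

inelastic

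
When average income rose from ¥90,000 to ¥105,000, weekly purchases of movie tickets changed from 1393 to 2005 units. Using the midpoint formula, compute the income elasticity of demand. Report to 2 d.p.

2.34

ΔQ = 612, ΔI = 15000. Midpoints: Ī = 97,500, Q̄ = 1699.0.
ε_I = (ΔQ/ΔI)(Ī/Q̄) = (612/15000)(97500/1699.0).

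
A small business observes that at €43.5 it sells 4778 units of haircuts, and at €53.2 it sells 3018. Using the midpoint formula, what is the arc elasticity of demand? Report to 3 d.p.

ΔQ = 3018 − 4778 = -1760; ΔP = 53.2 − 43.5 = 9.7.
Midpoints: P̄ = 48.35, Q̄ = 3898.0.
ε = (ΔQ/ΔP)(P̄/Q̄) = (-1760/9.7)(48.35/3898.0).

-2.251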